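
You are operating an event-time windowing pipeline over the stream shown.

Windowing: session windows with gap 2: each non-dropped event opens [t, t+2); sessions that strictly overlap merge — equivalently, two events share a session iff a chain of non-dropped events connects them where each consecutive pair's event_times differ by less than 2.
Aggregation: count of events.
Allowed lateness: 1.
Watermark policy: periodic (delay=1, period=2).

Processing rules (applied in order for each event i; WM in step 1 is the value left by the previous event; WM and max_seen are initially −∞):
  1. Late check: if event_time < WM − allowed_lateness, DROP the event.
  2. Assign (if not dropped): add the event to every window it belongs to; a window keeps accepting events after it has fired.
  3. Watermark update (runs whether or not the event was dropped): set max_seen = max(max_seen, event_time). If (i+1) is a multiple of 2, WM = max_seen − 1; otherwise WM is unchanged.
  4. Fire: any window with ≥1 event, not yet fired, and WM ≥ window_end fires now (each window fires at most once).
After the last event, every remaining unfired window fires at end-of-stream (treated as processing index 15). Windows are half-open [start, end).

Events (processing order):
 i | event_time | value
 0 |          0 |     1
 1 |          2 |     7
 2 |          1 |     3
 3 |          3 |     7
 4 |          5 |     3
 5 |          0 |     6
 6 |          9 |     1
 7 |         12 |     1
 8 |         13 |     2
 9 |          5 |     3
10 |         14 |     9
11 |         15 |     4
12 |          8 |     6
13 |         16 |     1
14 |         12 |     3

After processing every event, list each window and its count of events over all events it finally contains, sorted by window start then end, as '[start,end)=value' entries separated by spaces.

i=0 t=0 v=1: → [0,2); WM=−∞
i=1 t=2 v=7: → [2,4); WM=1
i=2 t=1 v=3: → [0,4); WM=1
i=3 t=3 v=7: → [0,5); WM=2
i=4 t=5 v=3: → [5,7); WM=2
i=5 t=0 v=6: DROP (t<2-1); WM=4
i=6 t=9 v=1: → [9,11); WM=4
i=7 t=12 v=1: → [12,14); WM=11
i=8 t=13 v=2: → [12,15); WM=11
i=9 t=5 v=3: DROP (t<11-1); WM=12
i=10 t=14 v=9: → [12,16); WM=12
i=11 t=15 v=4: → [12,17); WM=14
i=12 t=8 v=6: DROP (t<14-1); WM=14
i=13 t=16 v=1: → [12,18); WM=15
i=14 t=12 v=3: DROP (t<15-1); WM=15

[0,5)=4 [5,7)=1 [9,11)=1 [12,18)=5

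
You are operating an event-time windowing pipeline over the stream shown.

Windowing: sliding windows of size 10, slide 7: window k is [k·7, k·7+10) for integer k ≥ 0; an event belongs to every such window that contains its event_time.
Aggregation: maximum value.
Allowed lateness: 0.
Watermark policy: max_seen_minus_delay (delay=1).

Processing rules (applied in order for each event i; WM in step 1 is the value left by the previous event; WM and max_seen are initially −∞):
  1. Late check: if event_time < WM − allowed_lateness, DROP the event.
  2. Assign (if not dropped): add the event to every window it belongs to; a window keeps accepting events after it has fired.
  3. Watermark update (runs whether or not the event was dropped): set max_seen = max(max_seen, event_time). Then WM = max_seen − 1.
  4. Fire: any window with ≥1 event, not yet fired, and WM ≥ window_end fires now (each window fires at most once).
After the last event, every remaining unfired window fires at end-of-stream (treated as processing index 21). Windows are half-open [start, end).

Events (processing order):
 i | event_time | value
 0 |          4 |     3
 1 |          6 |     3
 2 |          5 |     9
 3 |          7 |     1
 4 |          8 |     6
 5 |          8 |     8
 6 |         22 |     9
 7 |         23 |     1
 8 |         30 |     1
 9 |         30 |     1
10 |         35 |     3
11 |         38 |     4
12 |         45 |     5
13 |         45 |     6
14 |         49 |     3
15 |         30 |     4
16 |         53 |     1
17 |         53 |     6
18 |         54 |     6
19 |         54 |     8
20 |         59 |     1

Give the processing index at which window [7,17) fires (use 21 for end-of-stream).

6

i=0 t=4 v=3: → [0,10); WM=3
i=1 t=6 v=3: → [0,10); WM=5
i=2 t=5 v=9: → [0,10); WM=5
i=3 t=7 v=1: → [7,17),[0,10); WM=6
i=4 t=8 v=6: → [7,17),[0,10); WM=7
i=5 t=8 v=8: → [7,17),[0,10); WM=7
i=6 t=22 v=9: → [21,31),[14,24); WM=21; [0,10) fires=9 [7,17) fires=8
i=7 t=23 v=1: → [21,31),[14,24); WM=22
i=8 t=30 v=1: → [28,38),[21,31); WM=29; [14,24) fires=9
i=9 t=30 v=1: → [28,38),[21,31); WM=29
i=10 t=35 v=3: → [35,45),[28,38); WM=34; [21,31) fires=9
i=11 t=38 v=4: → [35,45); WM=37
i=12 t=45 v=5: → [42,52); WM=44; [28,38) fires=3
i=13 t=45 v=6: → [42,52); WM=44
i=14 t=49 v=3: → [49,59),[42,52); WM=48; [35,45) fires=4
i=15 t=30 v=4: DROP (t<48-0); WM=48
i=16 t=53 v=1: → [49,59); WM=52; [42,52) fires=6
i=17 t=53 v=6: → [49,59); WM=52
i=18 t=54 v=6: → [49,59); WM=53
i=19 t=54 v=8: → [49,59); WM=53
i=20 t=59 v=1: → [56,66); WM=58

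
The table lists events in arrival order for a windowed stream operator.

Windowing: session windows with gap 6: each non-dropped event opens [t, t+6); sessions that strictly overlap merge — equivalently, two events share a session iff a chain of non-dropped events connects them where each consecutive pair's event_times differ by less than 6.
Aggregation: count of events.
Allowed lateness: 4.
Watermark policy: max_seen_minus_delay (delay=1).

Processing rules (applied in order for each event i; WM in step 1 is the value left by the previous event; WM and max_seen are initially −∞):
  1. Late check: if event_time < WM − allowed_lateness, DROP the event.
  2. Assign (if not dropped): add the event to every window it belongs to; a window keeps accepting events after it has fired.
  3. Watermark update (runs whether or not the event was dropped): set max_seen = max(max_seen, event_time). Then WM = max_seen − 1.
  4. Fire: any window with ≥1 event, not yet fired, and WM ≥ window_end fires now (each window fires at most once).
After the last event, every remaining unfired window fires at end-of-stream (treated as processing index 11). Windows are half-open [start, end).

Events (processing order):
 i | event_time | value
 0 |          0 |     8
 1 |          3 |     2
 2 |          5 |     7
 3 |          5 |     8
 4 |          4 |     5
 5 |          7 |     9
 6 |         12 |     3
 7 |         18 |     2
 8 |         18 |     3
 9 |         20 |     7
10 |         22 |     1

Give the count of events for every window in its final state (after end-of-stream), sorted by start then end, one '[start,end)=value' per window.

[0,18)=7 [18,28)=4

i=0 t=0 v=8: → [0,6); WM=-1
i=1 t=3 v=2: → [0,9); WM=2
i=2 t=5 v=7: → [0,11); WM=4
i=3 t=5 v=8: → [0,11); WM=4
i=4 t=4 v=5: → [0,11); WM=4
i=5 t=7 v=9: → [0,13); WM=6
i=6 t=12 v=3: → [0,18); WM=11
i=7 t=18 v=2: → [18,24); WM=17
i=8 t=18 v=3: → [18,24); WM=17
i=9 t=20 v=7: → [18,26); WM=19
i=10 t=22 v=1: → [18,28); WM=21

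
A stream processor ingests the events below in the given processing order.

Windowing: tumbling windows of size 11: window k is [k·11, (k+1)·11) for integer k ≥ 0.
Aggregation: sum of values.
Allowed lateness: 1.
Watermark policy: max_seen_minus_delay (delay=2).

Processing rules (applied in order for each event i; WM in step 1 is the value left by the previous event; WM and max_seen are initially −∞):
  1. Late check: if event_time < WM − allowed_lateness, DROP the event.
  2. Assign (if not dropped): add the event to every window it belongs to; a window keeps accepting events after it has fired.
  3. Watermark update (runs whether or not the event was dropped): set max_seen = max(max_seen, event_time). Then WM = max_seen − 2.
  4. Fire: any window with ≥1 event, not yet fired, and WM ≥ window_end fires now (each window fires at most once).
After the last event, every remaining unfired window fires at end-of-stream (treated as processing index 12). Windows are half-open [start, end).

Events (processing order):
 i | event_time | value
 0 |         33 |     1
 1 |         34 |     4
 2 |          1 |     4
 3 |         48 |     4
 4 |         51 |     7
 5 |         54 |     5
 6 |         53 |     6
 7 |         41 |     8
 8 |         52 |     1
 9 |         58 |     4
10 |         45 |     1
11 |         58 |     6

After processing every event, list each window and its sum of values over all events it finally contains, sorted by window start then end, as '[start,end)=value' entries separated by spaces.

[33,44)=5 [44,55)=23 [55,66)=10

i=0 t=33 v=1: → [33,44); WM=31
i=1 t=34 v=4: → [33,44); WM=32
i=2 t=1 v=4: DROP (t<32-1); WM=32
i=3 t=48 v=4: → [44,55); WM=46; [33,44) fires=5
i=4 t=51 v=7: → [44,55); WM=49
i=5 t=54 v=5: → [44,55); WM=52
i=6 t=53 v=6: → [44,55); WM=52
i=7 t=41 v=8: DROP (t<52-1); WM=52
i=8 t=52 v=1: → [44,55); WM=52
i=9 t=58 v=4: → [55,66); WM=56; [44,55) fires=23
i=10 t=45 v=1: DROP (t<56-1); WM=56
i=11 t=58 v=6: → [55,66); WM=56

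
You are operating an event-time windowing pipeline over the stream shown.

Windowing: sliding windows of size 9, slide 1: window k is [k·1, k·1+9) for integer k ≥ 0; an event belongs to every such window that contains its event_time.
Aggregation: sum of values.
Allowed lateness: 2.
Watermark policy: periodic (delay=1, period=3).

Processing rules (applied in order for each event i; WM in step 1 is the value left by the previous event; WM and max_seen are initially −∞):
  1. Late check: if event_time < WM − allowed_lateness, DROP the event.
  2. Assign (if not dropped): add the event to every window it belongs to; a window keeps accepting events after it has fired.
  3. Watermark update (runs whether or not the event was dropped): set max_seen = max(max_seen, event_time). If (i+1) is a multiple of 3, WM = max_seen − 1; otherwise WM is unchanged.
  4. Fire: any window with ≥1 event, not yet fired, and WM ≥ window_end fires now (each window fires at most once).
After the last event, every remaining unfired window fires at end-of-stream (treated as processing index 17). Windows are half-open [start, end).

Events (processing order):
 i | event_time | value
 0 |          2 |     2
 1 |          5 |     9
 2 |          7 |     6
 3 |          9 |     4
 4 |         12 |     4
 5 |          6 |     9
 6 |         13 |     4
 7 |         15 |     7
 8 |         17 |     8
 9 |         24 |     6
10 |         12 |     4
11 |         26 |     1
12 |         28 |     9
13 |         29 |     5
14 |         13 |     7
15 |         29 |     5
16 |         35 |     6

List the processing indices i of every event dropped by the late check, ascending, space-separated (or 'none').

i=0 t=2 v=2: → [2,11),[1,10),[0,9); WM=−∞
i=1 t=5 v=9: → [5,14),[4,13),[3,12),[2,11),[1,10),[0,9); WM=−∞
i=2 t=7 v=6: → [7,16),[6,15),[5,14),[4,13),[3,12),[2,11),[1,10),[0,9); WM=6
i=3 t=9 v=4: → [9,18),[8,17),[7,16),[6,15),[5,14),[4,13),[3,12),[2,11),[1,10); WM=6
i=4 t=12 v=4: → [12,21),[11,20),[10,19),[9,18),[8,17),[7,16),[6,15),[5,14),[4,13); WM=6
i=5 t=6 v=9: → [6,15),[5,14),[4,13),[3,12),[2,11),[1,10),[0,9); WM=11; [0,9) fires=26 [1,10) fires=30 [2,11) fires=30
i=6 t=13 v=4: → [13,22),[12,21),[11,20),[10,19),[9,18),[8,17),[7,16),[6,15),[5,14); WM=11
i=7 t=15 v=7: → [15,24),[14,23),[13,22),[12,21),[11,20),[10,19),[9,18),[8,17),[7,16); WM=11
i=8 t=17 v=8: → [17,26),[16,25),[15,24),[14,23),[13,22),[12,21),[11,20),[10,19),[9,18); WM=16; [3,12) fires=28 [4,13) fires=32 [5,14) fires=36 [6,15) fires=27 [7,16) fires=25
i=9 t=24 v=6: → [24,33),[23,32),[22,31),[21,30),[20,29),[19,28),[18,27),[17,26),[16,25); WM=16
i=10 t=12 v=4: DROP (t<16-2); WM=16
i=11 t=26 v=1: → [26,35),[25,34),[24,33),[23,32),[22,31),[21,30),[20,29),[19,28),[18,27); WM=25; [8,17) fires=19 [9,18) fires=27 [10,19) fires=23 [11,20) fires=23 [12,21) fires=23 [13,22) fires=19 [14,23) fires=15 [15,24) fires=15 [16,25) fires=14
i=12 t=28 v=9: → [28,37),[27,36),[26,35),[25,34),[24,33),[23,32),[22,31),[21,30),[20,29); WM=25
i=13 t=29 v=5: → [29,38),[28,37),[27,36),[26,35),[25,34),[24,33),[23,32),[22,31),[21,30); WM=25
i=14 t=13 v=7: DROP (t<25-2); WM=28; [17,26) fires=14 [18,27) fires=7 [19,28) fires=7
i=15 t=29 v=5: → [29,38),[28,37),[27,36),[26,35),[25,34),[24,33),[23,32),[22,31),[21,30); WM=28
i=16 t=35 v=6: → [35,44),[34,43),[33,42),[32,41),[31,40),[30,39),[29,38),[28,37),[27,36); WM=28

10 14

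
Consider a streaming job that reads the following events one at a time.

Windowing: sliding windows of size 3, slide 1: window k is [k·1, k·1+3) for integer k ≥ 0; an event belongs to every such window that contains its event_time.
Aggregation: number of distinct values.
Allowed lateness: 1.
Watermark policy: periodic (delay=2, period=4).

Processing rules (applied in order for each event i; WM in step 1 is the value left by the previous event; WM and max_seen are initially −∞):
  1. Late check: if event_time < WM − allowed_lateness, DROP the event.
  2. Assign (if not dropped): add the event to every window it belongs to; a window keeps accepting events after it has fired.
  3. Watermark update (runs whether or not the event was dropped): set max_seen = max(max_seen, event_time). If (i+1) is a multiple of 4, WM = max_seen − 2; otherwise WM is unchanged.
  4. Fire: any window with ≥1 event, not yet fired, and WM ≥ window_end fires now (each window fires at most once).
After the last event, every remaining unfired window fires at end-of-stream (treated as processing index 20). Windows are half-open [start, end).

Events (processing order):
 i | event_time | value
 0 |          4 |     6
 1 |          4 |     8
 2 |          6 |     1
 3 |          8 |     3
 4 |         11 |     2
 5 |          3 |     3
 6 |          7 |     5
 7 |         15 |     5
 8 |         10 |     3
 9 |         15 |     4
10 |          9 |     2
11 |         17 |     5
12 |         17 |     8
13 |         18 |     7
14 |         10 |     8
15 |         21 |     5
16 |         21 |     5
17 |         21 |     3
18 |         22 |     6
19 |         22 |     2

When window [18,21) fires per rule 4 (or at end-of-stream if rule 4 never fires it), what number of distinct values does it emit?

1

i=0 t=4 v=6: → [4,7),[3,6),[2,5); WM=−∞
i=1 t=4 v=8: → [4,7),[3,6),[2,5); WM=−∞
i=2 t=6 v=1: → [6,9),[5,8),[4,7); WM=−∞
i=3 t=8 v=3: → [8,11),[7,10),[6,9); WM=6; [2,5) fires=2 [3,6) fires=2
i=4 t=11 v=2: → [11,14),[10,13),[9,12); WM=6
i=5 t=3 v=3: DROP (t<6-1); WM=6
i=6 t=7 v=5: → [7,10),[6,9),[5,8); WM=6
i=7 t=15 v=5: → [15,18),[14,17),[13,16); WM=13; [4,7) fires=3 [5,8) fires=2 [6,9) fires=3 [7,10) fires=2 [8,11) fires=1 [9,12) fires=1 [10,13) fires=1
i=8 t=10 v=3: DROP (t<13-1); WM=13
i=9 t=15 v=4: → [15,18),[14,17),[13,16); WM=13
i=10 t=9 v=2: DROP (t<13-1); WM=13
i=11 t=17 v=5: → [17,20),[16,19),[15,18); WM=15; [11,14) fires=1
i=12 t=17 v=8: → [17,20),[16,19),[15,18); WM=15
i=13 t=18 v=7: → [18,21),[17,20),[16,19); WM=15
i=14 t=10 v=8: DROP (t<15-1); WM=15
i=15 t=21 v=5: → [21,24),[20,23),[19,22); WM=19; [13,16) fires=2 [14,17) fires=2 [15,18) fires=3 [16,19) fires=3
i=16 t=21 v=5: → [21,24),[20,23),[19,22); WM=19
i=17 t=21 v=3: → [21,24),[20,23),[19,22); WM=19
i=18 t=22 v=6: → [22,25),[21,24),[20,23); WM=19
i=19 t=22 v=2: → [22,25),[21,24),[20,23); WM=20; [17,20) fires=3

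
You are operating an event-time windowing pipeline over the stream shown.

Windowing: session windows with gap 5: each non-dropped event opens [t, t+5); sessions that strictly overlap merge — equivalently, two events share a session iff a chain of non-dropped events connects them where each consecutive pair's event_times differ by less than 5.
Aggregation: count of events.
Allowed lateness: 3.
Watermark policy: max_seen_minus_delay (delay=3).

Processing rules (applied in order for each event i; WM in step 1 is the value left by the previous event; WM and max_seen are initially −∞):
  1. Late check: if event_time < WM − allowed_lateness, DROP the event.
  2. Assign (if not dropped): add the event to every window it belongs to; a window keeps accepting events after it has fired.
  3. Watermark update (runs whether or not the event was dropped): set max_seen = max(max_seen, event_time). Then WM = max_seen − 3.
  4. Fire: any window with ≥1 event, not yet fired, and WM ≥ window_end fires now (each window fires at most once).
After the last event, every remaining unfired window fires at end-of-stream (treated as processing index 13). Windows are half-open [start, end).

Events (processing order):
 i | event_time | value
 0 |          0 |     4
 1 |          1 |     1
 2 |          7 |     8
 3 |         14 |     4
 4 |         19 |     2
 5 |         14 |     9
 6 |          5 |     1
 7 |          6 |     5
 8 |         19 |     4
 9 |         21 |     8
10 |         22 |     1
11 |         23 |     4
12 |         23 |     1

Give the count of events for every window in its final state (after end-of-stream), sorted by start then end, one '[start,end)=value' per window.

i=0 t=0 v=4: → [0,5); WM=-3
i=1 t=1 v=1: → [0,6); WM=-2
i=2 t=7 v=8: → [7,12); WM=4
i=3 t=14 v=4: → [14,19); WM=11
i=4 t=19 v=2: → [19,24); WM=16
i=5 t=14 v=9: → [14,19); WM=16
i=6 t=5 v=1: DROP (t<16-3); WM=16
i=7 t=6 v=5: DROP (t<16-3); WM=16
i=8 t=19 v=4: → [19,24); WM=16
i=9 t=21 v=8: → [19,26); WM=18
i=10 t=22 v=1: → [19,27); WM=19
i=11 t=23 v=4: → [19,28); WM=20
i=12 t=23 v=1: → [19,28); WM=20

[0,6)=2 [7,12)=1 [14,19)=2 [19,28)=6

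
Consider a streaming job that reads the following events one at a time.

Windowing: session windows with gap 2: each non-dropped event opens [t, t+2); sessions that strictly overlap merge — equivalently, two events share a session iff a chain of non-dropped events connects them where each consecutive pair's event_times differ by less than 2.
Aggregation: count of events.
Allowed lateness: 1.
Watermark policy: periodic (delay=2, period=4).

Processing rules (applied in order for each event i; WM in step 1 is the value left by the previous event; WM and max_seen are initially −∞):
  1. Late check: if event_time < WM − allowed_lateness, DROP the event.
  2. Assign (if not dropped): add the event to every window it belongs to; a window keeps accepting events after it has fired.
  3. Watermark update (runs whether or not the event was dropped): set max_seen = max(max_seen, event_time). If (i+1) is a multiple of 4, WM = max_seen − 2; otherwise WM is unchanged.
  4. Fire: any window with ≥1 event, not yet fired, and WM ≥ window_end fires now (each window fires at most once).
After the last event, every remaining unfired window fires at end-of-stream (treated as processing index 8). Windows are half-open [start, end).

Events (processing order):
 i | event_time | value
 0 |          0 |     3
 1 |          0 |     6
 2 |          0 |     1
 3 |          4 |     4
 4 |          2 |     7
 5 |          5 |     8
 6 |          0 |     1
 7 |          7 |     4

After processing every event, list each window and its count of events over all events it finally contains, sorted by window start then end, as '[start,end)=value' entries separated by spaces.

i=0 t=0 v=3: → [0,2); WM=−∞
i=1 t=0 v=6: → [0,2); WM=−∞
i=2 t=0 v=1: → [0,2); WM=−∞
i=3 t=4 v=4: → [4,6); WM=2
i=4 t=2 v=7: → [2,4); WM=2
i=5 t=5 v=8: → [4,7); WM=2
i=6 t=0 v=1: DROP (t<2-1); WM=2
i=7 t=7 v=4: → [7,9); WM=5

[0,2)=3 [2,4)=1 [4,7)=2 [7,9)=1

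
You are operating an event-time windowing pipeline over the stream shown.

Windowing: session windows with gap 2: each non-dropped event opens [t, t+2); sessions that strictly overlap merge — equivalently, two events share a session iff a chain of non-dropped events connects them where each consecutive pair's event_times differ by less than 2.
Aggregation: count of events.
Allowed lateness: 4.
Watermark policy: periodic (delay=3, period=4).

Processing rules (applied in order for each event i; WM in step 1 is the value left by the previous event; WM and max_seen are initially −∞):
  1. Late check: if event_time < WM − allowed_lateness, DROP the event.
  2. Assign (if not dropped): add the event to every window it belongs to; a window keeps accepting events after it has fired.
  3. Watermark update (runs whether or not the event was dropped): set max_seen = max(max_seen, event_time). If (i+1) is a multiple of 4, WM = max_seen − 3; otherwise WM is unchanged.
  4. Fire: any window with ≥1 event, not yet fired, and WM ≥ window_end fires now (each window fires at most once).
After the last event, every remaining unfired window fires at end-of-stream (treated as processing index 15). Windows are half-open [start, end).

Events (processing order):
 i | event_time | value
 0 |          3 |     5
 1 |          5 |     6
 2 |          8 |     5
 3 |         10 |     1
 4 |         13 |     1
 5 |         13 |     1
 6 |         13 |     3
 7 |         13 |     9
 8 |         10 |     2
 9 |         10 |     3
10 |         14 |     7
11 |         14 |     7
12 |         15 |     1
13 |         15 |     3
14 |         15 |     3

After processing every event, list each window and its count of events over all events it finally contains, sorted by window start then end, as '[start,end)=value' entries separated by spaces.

i=0 t=3 v=5: → [3,5); WM=−∞
i=1 t=5 v=6: → [5,7); WM=−∞
i=2 t=8 v=5: → [8,10); WM=−∞
i=3 t=10 v=1: → [10,12); WM=7
i=4 t=13 v=1: → [13,15); WM=7
i=5 t=13 v=1: → [13,15); WM=7
i=6 t=13 v=3: → [13,15); WM=7
i=7 t=13 v=9: → [13,15); WM=10
i=8 t=10 v=2: → [10,12); WM=10
i=9 t=10 v=3: → [10,12); WM=10
i=10 t=14 v=7: → [13,16); WM=10
i=11 t=14 v=7: → [13,16); WM=11
i=12 t=15 v=1: → [13,17); WM=11
i=13 t=15 v=3: → [13,17); WM=11
i=14 t=15 v=3: → [13,17); WM=11

[3,5)=1 [5,7)=1 [8,10)=1 [10,12)=3 [13,17)=9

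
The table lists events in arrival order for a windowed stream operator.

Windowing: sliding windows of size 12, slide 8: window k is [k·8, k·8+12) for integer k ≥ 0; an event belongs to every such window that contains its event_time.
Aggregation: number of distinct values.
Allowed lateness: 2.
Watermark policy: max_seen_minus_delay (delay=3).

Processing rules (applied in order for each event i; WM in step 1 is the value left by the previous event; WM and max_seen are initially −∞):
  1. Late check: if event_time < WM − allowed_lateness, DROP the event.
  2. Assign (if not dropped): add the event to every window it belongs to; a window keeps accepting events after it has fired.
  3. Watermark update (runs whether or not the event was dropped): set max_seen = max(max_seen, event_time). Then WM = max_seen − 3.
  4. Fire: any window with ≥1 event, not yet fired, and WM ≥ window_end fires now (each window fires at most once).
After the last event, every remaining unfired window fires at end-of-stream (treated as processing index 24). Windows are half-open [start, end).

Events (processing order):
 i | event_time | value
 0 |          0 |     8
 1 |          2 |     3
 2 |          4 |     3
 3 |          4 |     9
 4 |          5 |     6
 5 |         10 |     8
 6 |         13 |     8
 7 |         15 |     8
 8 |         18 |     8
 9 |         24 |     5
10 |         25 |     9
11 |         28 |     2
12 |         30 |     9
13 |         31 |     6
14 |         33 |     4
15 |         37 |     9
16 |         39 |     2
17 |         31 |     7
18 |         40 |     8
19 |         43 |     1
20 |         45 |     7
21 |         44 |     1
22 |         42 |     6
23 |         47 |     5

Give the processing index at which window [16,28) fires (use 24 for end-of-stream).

i=0 t=0 v=8: → [0,12); WM=-3
i=1 t=2 v=3: → [0,12); WM=-1
i=2 t=4 v=3: → [0,12); WM=1
i=3 t=4 v=9: → [0,12); WM=1
i=4 t=5 v=6: → [0,12); WM=2
i=5 t=10 v=8: → [8,20),[0,12); WM=7
i=6 t=13 v=8: → [8,20); WM=10
i=7 t=15 v=8: → [8,20); WM=12; [0,12) fires=4
i=8 t=18 v=8: → [16,28),[8,20); WM=15
i=9 t=24 v=5: → [24,36),[16,28); WM=21; [8,20) fires=1
i=10 t=25 v=9: → [24,36),[16,28); WM=22
i=11 t=28 v=2: → [24,36); WM=25
i=12 t=30 v=9: → [24,36); WM=27
i=13 t=31 v=6: → [24,36); WM=28; [16,28) fires=3
i=14 t=33 v=4: → [32,44),[24,36); WM=30
i=15 t=37 v=9: → [32,44); WM=34
i=16 t=39 v=2: → [32,44); WM=36; [24,36) fires=5
i=17 t=31 v=7: DROP (t<36-2); WM=36
i=18 t=40 v=8: → [40,52),[32,44); WM=37
i=19 t=43 v=1: → [40,52),[32,44); WM=40
i=20 t=45 v=7: → [40,52); WM=42
i=21 t=44 v=1: → [40,52); WM=42
i=22 t=42 v=6: → [40,52),[32,44); WM=42
i=23 t=47 v=5: → [40,52); WM=44; [32,44) fires=6

13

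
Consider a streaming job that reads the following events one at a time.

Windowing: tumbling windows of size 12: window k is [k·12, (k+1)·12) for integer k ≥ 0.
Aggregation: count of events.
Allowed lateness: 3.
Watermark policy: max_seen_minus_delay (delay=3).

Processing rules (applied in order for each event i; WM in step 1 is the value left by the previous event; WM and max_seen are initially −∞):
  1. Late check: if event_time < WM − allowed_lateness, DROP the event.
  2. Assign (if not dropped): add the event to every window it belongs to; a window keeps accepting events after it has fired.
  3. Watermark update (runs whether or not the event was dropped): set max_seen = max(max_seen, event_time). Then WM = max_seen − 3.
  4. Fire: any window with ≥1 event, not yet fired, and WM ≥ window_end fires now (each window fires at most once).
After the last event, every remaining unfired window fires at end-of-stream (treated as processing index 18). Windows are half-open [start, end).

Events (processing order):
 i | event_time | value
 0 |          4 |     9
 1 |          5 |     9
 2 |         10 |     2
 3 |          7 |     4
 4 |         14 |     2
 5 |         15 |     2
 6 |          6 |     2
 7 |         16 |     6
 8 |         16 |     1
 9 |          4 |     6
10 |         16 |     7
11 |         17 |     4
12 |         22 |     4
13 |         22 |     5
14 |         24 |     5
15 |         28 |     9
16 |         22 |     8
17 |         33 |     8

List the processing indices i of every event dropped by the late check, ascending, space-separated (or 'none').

6 9

i=0 t=4 v=9: → [0,12); WM=1
i=1 t=5 v=9: → [0,12); WM=2
i=2 t=10 v=2: → [0,12); WM=7
i=3 t=7 v=4: → [0,12); WM=7
i=4 t=14 v=2: → [12,24); WM=11
i=5 t=15 v=2: → [12,24); WM=12; [0,12) fires=4
i=6 t=6 v=2: DROP (t<12-3); WM=12
i=7 t=16 v=6: → [12,24); WM=13
i=8 t=16 v=1: → [12,24); WM=13
i=9 t=4 v=6: DROP (t<13-3); WM=13
i=10 t=16 v=7: → [12,24); WM=13
i=11 t=17 v=4: → [12,24); WM=14
i=12 t=22 v=4: → [12,24); WM=19
i=13 t=22 v=5: → [12,24); WM=19
i=14 t=24 v=5: → [24,36); WM=21
i=15 t=28 v=9: → [24,36); WM=25; [12,24) fires=8
i=16 t=22 v=8: → [12,24); WM=25
i=17 t=33 v=8: → [24,36); WM=30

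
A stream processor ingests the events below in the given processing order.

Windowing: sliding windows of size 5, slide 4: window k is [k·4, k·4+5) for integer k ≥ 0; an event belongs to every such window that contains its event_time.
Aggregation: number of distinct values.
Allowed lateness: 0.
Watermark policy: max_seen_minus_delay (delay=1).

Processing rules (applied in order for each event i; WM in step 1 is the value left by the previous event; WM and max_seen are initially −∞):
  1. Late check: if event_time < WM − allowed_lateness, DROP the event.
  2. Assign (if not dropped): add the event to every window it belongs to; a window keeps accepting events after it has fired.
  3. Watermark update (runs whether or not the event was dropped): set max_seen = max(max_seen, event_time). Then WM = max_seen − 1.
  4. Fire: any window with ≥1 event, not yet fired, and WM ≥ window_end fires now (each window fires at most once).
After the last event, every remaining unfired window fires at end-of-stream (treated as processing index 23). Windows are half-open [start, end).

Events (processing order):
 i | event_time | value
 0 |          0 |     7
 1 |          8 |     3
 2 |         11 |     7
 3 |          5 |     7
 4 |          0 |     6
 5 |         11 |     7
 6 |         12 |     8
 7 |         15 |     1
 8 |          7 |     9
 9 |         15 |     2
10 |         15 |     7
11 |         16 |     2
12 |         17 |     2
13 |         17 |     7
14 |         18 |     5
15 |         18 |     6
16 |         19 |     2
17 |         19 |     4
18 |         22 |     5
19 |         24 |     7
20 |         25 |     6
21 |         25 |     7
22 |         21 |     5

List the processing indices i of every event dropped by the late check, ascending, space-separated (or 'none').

3 4 8 22

i=0 t=0 v=7: → [0,5); WM=-1
i=1 t=8 v=3: → [8,13),[4,9); WM=7; [0,5) fires=1
i=2 t=11 v=7: → [8,13); WM=10; [4,9) fires=1
i=3 t=5 v=7: DROP (t<10-0); WM=10
i=4 t=0 v=6: DROP (t<10-0); WM=10
i=5 t=11 v=7: → [8,13); WM=10
i=6 t=12 v=8: → [12,17),[8,13); WM=11
i=7 t=15 v=1: → [12,17); WM=14; [8,13) fires=3
i=8 t=7 v=9: DROP (t<14-0); WM=14
i=9 t=15 v=2: → [12,17); WM=14
i=10 t=15 v=7: → [12,17); WM=14
i=11 t=16 v=2: → [16,21),[12,17); WM=15
i=12 t=17 v=2: → [16,21); WM=16
i=13 t=17 v=7: → [16,21); WM=16
i=14 t=18 v=5: → [16,21); WM=17; [12,17) fires=4
i=15 t=18 v=6: → [16,21); WM=17
i=16 t=19 v=2: → [16,21); WM=18
i=17 t=19 v=4: → [16,21); WM=18
i=18 t=22 v=5: → [20,25); WM=21; [16,21) fires=5
i=19 t=24 v=7: → [24,29),[20,25); WM=23
i=20 t=25 v=6: → [24,29); WM=24
i=21 t=25 v=7: → [24,29); WM=24
i=22 t=21 v=5: DROP (t<24-0); WM=24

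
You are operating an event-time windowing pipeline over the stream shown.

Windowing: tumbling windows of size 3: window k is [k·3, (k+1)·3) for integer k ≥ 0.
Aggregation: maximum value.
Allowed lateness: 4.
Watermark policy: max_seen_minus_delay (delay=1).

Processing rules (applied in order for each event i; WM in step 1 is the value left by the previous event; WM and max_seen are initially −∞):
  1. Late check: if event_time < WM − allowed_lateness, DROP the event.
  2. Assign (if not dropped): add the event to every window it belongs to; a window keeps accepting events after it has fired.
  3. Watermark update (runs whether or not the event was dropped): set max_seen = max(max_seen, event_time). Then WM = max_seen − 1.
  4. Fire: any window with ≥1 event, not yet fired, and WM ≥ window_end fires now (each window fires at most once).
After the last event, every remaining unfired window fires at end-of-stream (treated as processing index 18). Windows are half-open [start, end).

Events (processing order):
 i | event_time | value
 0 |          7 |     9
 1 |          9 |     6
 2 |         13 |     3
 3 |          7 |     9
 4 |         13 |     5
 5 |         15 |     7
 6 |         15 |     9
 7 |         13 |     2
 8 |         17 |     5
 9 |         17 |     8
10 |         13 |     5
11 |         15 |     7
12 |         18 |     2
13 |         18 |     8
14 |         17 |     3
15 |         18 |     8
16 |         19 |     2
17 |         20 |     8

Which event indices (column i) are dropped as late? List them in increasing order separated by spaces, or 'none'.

3

i=0 t=7 v=9: → [6,9); WM=6
i=1 t=9 v=6: → [9,12); WM=8
i=2 t=13 v=3: → [12,15); WM=12; [6,9) fires=9 [9,12) fires=6
i=3 t=7 v=9: DROP (t<12-4); WM=12
i=4 t=13 v=5: → [12,15); WM=12
i=5 t=15 v=7: → [15,18); WM=14
i=6 t=15 v=9: → [15,18); WM=14
i=7 t=13 v=2: → [12,15); WM=14
i=8 t=17 v=5: → [15,18); WM=16; [12,15) fires=5
i=9 t=17 v=8: → [15,18); WM=16
i=10 t=13 v=5: → [12,15); WM=16
i=11 t=15 v=7: → [15,18); WM=16
i=12 t=18 v=2: → [18,21); WM=17
i=13 t=18 v=8: → [18,21); WM=17
i=14 t=17 v=3: → [15,18); WM=17
i=15 t=18 v=8: → [18,21); WM=17
i=16 t=19 v=2: → [18,21); WM=18; [15,18) fires=9
i=17 t=20 v=8: → [18,21); WM=19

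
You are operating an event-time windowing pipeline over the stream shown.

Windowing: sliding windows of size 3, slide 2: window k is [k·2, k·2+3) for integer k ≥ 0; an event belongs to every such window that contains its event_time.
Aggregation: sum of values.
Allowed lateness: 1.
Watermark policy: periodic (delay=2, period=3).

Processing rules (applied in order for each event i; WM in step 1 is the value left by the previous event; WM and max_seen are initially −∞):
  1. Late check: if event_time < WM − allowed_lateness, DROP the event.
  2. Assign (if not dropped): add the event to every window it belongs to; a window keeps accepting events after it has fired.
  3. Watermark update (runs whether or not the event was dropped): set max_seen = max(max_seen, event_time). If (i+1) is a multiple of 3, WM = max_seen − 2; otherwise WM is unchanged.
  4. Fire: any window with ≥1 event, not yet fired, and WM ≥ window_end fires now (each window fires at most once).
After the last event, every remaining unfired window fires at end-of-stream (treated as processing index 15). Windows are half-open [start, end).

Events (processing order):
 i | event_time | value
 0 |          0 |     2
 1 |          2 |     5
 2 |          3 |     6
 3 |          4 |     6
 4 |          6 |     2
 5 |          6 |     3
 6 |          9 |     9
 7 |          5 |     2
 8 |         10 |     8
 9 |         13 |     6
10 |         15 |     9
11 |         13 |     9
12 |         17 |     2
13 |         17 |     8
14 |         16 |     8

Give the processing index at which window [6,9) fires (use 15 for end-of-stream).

11

i=0 t=0 v=2: → [0,3); WM=−∞
i=1 t=2 v=5: → [2,5),[0,3); WM=−∞
i=2 t=3 v=6: → [2,5); WM=1
i=3 t=4 v=6: → [4,7),[2,5); WM=1
i=4 t=6 v=2: → [6,9),[4,7); WM=1
i=5 t=6 v=3: → [6,9),[4,7); WM=4; [0,3) fires=7
i=6 t=9 v=9: → [8,11); WM=4
i=7 t=5 v=2: → [4,7); WM=4
i=8 t=10 v=8: → [10,13),[8,11); WM=8; [2,5) fires=17 [4,7) fires=13
i=9 t=13 v=6: → [12,15); WM=8
i=10 t=15 v=9: → [14,17); WM=8
i=11 t=13 v=9: → [12,15); WM=13; [6,9) fires=5 [8,11) fires=17 [10,13) fires=8
i=12 t=17 v=2: → [16,19); WM=13
i=13 t=17 v=8: → [16,19); WM=13
i=14 t=16 v=8: → [16,19),[14,17); WM=15; [12,15) fires=15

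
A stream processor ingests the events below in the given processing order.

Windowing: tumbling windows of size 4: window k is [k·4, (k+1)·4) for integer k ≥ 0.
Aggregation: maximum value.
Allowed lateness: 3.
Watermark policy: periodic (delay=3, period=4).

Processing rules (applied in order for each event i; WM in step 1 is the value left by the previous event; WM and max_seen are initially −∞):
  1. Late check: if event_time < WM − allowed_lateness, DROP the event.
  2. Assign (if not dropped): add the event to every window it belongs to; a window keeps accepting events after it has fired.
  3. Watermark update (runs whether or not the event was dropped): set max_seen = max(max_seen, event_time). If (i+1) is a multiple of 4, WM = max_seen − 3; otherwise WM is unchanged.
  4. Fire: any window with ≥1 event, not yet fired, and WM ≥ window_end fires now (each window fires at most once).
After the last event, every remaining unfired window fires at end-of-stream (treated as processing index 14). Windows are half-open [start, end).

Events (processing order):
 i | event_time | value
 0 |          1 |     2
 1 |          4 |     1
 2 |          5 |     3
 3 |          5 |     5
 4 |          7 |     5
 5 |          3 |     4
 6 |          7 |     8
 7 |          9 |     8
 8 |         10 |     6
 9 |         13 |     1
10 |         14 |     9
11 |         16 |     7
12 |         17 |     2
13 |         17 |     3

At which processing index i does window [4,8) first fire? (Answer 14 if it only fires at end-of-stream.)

i=0 t=1 v=2: → [0,4); WM=−∞
i=1 t=4 v=1: → [4,8); WM=−∞
i=2 t=5 v=3: → [4,8); WM=−∞
i=3 t=5 v=5: → [4,8); WM=2
i=4 t=7 v=5: → [4,8); WM=2
i=5 t=3 v=4: → [0,4); WM=2
i=6 t=7 v=8: → [4,8); WM=2
i=7 t=9 v=8: → [8,12); WM=6; [0,4) fires=4
i=8 t=10 v=6: → [8,12); WM=6
i=9 t=13 v=1: → [12,16); WM=6
i=10 t=14 v=9: → [12,16); WM=6
i=11 t=16 v=7: → [16,20); WM=13; [4,8) fires=8 [8,12) fires=8
i=12 t=17 v=2: → [16,20); WM=13
i=13 t=17 v=3: → [16,20); WM=13

11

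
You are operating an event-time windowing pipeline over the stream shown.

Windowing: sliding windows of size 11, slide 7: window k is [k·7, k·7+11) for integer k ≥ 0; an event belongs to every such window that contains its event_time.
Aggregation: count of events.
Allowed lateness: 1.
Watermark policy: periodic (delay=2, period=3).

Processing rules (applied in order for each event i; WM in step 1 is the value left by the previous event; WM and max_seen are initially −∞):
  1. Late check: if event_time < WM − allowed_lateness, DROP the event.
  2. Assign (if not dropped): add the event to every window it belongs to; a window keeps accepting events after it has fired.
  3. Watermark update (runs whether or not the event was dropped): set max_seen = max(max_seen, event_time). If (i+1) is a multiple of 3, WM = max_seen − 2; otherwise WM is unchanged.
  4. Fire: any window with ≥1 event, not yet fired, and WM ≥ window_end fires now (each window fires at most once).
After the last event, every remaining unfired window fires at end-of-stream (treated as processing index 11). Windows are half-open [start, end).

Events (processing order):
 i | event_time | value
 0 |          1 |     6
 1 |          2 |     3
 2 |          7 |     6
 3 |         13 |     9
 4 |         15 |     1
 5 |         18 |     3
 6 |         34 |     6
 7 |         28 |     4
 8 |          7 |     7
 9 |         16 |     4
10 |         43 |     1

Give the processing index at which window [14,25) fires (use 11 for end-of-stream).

8

i=0 t=1 v=6: → [0,11); WM=−∞
i=1 t=2 v=3: → [0,11); WM=−∞
i=2 t=7 v=6: → [7,18),[0,11); WM=5
i=3 t=13 v=9: → [7,18); WM=5
i=4 t=15 v=1: → [14,25),[7,18); WM=5
i=5 t=18 v=3: → [14,25); WM=16; [0,11) fires=3
i=6 t=34 v=6: → [28,39); WM=16
i=7 t=28 v=4: → [28,39),[21,32); WM=16
i=8 t=7 v=7: DROP (t<16-1); WM=32; [7,18) fires=3 [14,25) fires=2 [21,32) fires=1
i=9 t=16 v=4: DROP (t<32-1); WM=32
i=10 t=43 v=1: → [42,53),[35,46); WM=32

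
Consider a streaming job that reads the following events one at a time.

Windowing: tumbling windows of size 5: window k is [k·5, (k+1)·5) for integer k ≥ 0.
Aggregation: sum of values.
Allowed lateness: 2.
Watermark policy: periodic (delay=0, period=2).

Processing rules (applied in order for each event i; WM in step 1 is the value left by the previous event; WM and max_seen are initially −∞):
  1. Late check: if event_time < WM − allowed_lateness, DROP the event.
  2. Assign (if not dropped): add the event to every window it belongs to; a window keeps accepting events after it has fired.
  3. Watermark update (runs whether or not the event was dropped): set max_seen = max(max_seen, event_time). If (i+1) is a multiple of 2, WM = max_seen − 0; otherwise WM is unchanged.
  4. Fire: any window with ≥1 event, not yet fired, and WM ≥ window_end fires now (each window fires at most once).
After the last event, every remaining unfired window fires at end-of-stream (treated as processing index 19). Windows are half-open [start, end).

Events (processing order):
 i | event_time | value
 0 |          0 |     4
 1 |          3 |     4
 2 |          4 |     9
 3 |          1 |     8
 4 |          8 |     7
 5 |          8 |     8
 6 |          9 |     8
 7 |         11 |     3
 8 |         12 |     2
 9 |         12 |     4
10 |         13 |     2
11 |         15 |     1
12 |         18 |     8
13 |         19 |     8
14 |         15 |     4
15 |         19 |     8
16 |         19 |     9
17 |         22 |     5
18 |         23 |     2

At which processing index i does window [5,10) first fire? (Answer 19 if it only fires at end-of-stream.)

i=0 t=0 v=4: → [0,5); WM=−∞
i=1 t=3 v=4: → [0,5); WM=3
i=2 t=4 v=9: → [0,5); WM=3
i=3 t=1 v=8: → [0,5); WM=4
i=4 t=8 v=7: → [5,10); WM=4
i=5 t=8 v=8: → [5,10); WM=8; [0,5) fires=25
i=6 t=9 v=8: → [5,10); WM=8
i=7 t=11 v=3: → [10,15); WM=11; [5,10) fires=23
i=8 t=12 v=2: → [10,15); WM=11
i=9 t=12 v=4: → [10,15); WM=12
i=10 t=13 v=2: → [10,15); WM=12
i=11 t=15 v=1: → [15,20); WM=15; [10,15) fires=11
i=12 t=18 v=8: → [15,20); WM=15
i=13 t=19 v=8: → [15,20); WM=19
i=14 t=15 v=4: DROP (t<19-2); WM=19
i=15 t=19 v=8: → [15,20); WM=19
i=16 t=19 v=9: → [15,20); WM=19
i=17 t=22 v=5: → [20,25); WM=22; [15,20) fires=34
i=18 t=23 v=2: → [20,25); WM=22

7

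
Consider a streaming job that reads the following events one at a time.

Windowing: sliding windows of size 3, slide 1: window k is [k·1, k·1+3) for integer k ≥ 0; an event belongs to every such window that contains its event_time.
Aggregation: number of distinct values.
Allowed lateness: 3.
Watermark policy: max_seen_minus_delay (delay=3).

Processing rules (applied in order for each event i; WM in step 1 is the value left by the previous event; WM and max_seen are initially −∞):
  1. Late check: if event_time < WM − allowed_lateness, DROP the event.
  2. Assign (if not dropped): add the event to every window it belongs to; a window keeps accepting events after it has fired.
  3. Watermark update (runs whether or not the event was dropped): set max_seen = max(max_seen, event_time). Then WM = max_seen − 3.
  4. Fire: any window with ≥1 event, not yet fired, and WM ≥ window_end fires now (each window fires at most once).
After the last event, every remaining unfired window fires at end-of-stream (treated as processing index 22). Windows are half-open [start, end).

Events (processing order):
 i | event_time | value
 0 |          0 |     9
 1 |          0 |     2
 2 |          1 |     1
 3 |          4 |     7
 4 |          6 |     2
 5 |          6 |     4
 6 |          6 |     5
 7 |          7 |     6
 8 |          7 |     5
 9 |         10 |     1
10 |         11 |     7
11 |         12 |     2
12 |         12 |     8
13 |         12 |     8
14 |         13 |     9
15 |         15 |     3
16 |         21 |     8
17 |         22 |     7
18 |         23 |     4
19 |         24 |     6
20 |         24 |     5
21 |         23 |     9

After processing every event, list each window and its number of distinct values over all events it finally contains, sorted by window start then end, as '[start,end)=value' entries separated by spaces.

[0,3)=3 [1,4)=1 [2,5)=1 [3,6)=1 [4,7)=4 [5,8)=4 [6,9)=4 [7,10)=2 [8,11)=1 [9,12)=2 [10,13)=4 [11,14)=4 [12,15)=3 [13,16)=2 [14,17)=1 [15,18)=1 [19,22)=1 [20,23)=2 [21,24)=4 [22,25)=5 [23,26)=4 [24,27)=2

i=0 t=0 v=9: → [0,3); WM=-3
i=1 t=0 v=2: → [0,3); WM=-3
i=2 t=1 v=1: → [1,4),[0,3); WM=-2
i=3 t=4 v=7: → [4,7),[3,6),[2,5); WM=1
i=4 t=6 v=2: → [6,9),[5,8),[4,7); WM=3; [0,3) fires=3
i=5 t=6 v=4: → [6,9),[5,8),[4,7); WM=3
i=6 t=6 v=5: → [6,9),[5,8),[4,7); WM=3
i=7 t=7 v=6: → [7,10),[6,9),[5,8); WM=4; [1,4) fires=1
i=8 t=7 v=5: → [7,10),[6,9),[5,8); WM=4
i=9 t=10 v=1: → [10,13),[9,12),[8,11); WM=7; [2,5) fires=1 [3,6) fires=1 [4,7) fires=4
i=10 t=11 v=7: → [11,14),[10,13),[9,12); WM=8; [5,8) fires=4
i=11 t=12 v=2: → [12,15),[11,14),[10,13); WM=9; [6,9) fires=4
i=12 t=12 v=8: → [12,15),[11,14),[10,13); WM=9
i=13 t=12 v=8: → [12,15),[11,14),[10,13); WM=9
i=14 t=13 v=9: → [13,16),[12,15),[11,14); WM=10; [7,10) fires=2
i=15 t=15 v=3: → [15,18),[14,17),[13,16); WM=12; [8,11) fires=1 [9,12) fires=2
i=16 t=21 v=8: → [21,24),[20,23),[19,22); WM=18; [10,13) fires=4 [11,14) fires=4 [12,15) fires=3 [13,16) fires=2 [14,17) fires=1 [15,18) fires=1
i=17 t=22 v=7: → [22,25),[21,24),[20,23); WM=19
i=18 t=23 v=4: → [23,26),[22,25),[21,24); WM=20
i=19 t=24 v=6: → [24,27),[23,26),[22,25); WM=21
i=20 t=24 v=5: → [24,27),[23,26),[22,25); WM=21
i=21 t=23 v=9: → [23,26),[22,25),[21,24); WM=21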